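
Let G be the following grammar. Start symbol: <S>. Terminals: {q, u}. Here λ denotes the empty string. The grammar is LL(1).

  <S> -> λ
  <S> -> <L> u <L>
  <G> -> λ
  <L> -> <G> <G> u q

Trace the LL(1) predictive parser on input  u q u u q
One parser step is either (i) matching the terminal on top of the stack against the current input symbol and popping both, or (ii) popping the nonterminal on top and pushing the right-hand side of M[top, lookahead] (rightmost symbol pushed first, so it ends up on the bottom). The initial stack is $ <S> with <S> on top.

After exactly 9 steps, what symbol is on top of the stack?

     Stack                Input        Action
  1  $ <S>                u q u u q $  expand <S> -> <L> u <L>
  2  $ <L> u <L>          u q u u q $  expand <L> -> <G> <G> u q
  3  $ <L> u q u <G> <G>  u q u u q $  expand <G> -> λ
  4  $ <L> u q u <G>      u q u u q $  expand <G> -> λ
  5  $ <L> u q u          u q u u q $  match u
  6  $ <L> u q            q u u q $    match q
  7  $ <L> u              u u q $      match u
  8  $ <L>                u q $        expand <L> -> <G> <G> u q
  9  $ q u <G> <G>        u q $        expand <G> -> λ
Stack after step 9: $ q u <G> (top = <G>).

<G>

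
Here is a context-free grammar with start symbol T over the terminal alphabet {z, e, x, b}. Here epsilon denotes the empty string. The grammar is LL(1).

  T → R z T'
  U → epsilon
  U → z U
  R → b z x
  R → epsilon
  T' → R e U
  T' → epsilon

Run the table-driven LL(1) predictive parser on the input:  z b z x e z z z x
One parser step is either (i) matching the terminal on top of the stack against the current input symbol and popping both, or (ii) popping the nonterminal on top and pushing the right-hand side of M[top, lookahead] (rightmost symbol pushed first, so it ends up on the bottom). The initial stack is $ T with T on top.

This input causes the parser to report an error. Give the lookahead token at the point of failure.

step 1: stack=$ T  input=z b z x e z z z x $  — expand T → R z T'
step 2: stack=$ T' z R  input=z b z x e z z z x $  — expand R → epsilon
step 3: stack=$ T' z  input=z b z x e z z z x $  — match z
step 4: stack=$ T'  input=b z x e z z z x $  — expand T' → R e U
step 5: stack=$ U e R  input=b z x e z z z x $  — expand R → b z x
step 6: stack=$ U e x z b  input=b z x e z z z x $  — match b
step 7: stack=$ U e x z  input=z x e z z z x $  — match z
step 8: stack=$ U e x  input=x e z z z x $  — match x
step 9: stack=$ U e  input=e z z z x $  — match e
step 10: stack=$ U  input=z z z x $  — expand U → z U
step 11: stack=$ U z  input=z z z x $  — match z
step 12: stack=$ U  input=z z x $  — expand U → z U
step 13: stack=$ U z  input=z z x $  — match z
step 14: stack=$ U  input=z x $  — expand U → z U
step 15: stack=$ U z  input=z x $  — match z
step 16: stack=$ U  input=x $  — error: M[U, x] is empty

x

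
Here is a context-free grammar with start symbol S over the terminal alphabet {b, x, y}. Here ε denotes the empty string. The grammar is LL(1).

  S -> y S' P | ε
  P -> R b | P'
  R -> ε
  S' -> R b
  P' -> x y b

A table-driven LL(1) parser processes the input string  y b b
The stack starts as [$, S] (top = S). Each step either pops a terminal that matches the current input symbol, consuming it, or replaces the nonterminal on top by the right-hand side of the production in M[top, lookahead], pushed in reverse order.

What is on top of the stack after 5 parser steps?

P

     Stack     Input    Action
  1  $ S       y b b $  expand S -> y S' P
  2  $ P S' y  y b b $  match y
  3  $ P S'    b b $    expand S' -> R b
  4  $ P b R   b b $    expand R -> ε
  5  $ P b     b b $    match b
Stack after step 5: $ P (top = P).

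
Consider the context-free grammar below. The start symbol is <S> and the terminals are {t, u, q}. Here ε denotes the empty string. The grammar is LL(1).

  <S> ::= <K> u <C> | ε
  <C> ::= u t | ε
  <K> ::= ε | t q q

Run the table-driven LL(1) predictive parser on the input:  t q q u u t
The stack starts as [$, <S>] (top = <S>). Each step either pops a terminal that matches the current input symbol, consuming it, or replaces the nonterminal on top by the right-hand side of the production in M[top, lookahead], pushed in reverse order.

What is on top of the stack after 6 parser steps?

<C>

step 1: stack=$ <S>  input=t q q u u t $  — expand <S> ::= <K> u <C>
step 2: stack=$ <C> u <K>  input=t q q u u t $  — expand <K> ::= t q q
step 3: stack=$ <C> u q q t  input=t q q u u t $  — match t
step 4: stack=$ <C> u q q  input=q q u u t $  — match q
step 5: stack=$ <C> u q  input=q u u t $  — match q
step 6: stack=$ <C> u  input=u u t $  — match u
Stack after step 6: $ <C> (top = <C>).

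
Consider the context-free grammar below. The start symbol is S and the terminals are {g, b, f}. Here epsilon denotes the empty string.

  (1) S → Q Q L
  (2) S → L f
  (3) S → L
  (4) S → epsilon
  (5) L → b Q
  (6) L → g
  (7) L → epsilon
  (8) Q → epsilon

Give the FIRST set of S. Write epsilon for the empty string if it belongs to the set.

{epsilon, b, f, g}

FIRST(L) = {epsilon, b, g}
FIRST(Q) = {epsilon}
FIRST(S) = {epsilon, b, f, g}  (via Q Q L, L f, L)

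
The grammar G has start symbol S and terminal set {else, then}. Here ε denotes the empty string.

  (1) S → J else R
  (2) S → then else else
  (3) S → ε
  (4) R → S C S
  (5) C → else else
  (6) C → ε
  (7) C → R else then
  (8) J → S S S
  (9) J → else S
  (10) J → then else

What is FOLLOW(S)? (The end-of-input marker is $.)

FIRST(S): from S→J else R we get {else, then}; from S→then else else we get {then}; from S→ε we get {ε}. So FIRST(S) = {ε, else, then}.
FIRST(J): from J→S S S we get {ε, else, then}; from J→else S we get {else}; from J→then else we get {then}. So FIRST(J) = {ε, else, then}.
FIRST(R): from R→S C S we get {ε, else, then}. So FIRST(R) = {ε, else, then}.
FIRST(C): from C→else else we get {else}; from C→ε we get {ε}; from C→R else then we get {else, then}. So FIRST(C) = {ε, else, then}.
FOLLOW(S) includes $ since S is the start symbol.
FOLLOW(J): in S→J else R, J is followed by else R with FIRST {else}. Thus FOLLOW(J) = {else}.
FOLLOW(S): in R→S C S (occurrence 1), S is followed by C S with FIRST {ε, else, then}; in R→S C S (occurrence 1), the suffix after S is nullable, so FOLLOW(S) ⊇ FOLLOW(R) = {$, else, then}; in R→S C S (occurrence 2), the suffix after S is empty, so FOLLOW(S) ⊇ FOLLOW(R) = {$, else, then}; in J→S S S (occurrence 1), S is followed by S S with FIRST {ε, else, then}; in J→S S S (occurrence 1), the suffix after S is nullable, so FOLLOW(S) ⊇ FOLLOW(J) = {else}; in J→S S S (occurrence 2), S is followed by S with FIRST {ε, else, then}; in J→S S S (occurrence 2), the suffix after S is nullable, so FOLLOW(S) ⊇ FOLLOW(J) = {else}; in J→S S S (occurrence 3), the suffix after S is empty, so FOLLOW(S) ⊇ FOLLOW(J) = {else}; in J→else S, the suffix after S is empty, so FOLLOW(S) ⊇ FOLLOW(J) = {else}. Thus FOLLOW(S) = {$, else, then}.
FOLLOW(R): in S→J else R, the suffix after R is empty, so FOLLOW(R) ⊇ FOLLOW(S) = {$, else, then}; in C→R else then, R is followed by else then with FIRST {else}. Thus FOLLOW(R) = {$, else, then}.
FOLLOW(C): in R→S C S, C is followed by S with FIRST {ε, else, then}; in R→S C S, the suffix after C is nullable, so FOLLOW(C) ⊇ FOLLOW(R) = {$, else, then}. Thus FOLLOW(C) = {$, else, then}.

{$, else, then}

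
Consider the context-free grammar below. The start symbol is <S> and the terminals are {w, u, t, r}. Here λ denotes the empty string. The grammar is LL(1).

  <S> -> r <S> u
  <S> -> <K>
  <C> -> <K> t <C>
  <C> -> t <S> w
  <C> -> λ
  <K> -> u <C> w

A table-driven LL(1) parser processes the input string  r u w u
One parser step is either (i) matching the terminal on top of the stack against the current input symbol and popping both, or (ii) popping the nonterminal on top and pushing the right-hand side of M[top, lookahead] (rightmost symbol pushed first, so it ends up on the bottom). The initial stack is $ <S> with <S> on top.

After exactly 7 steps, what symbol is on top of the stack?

step 1: stack=$ <S>  input=r u w u $  — expand <S> -> r <S> u
step 2: stack=$ u <S> r  input=r u w u $  — match r
step 3: stack=$ u <S>  input=u w u $  — expand <S> -> <K>
step 4: stack=$ u <K>  input=u w u $  — expand <K> -> u <C> w
step 5: stack=$ u w <C> u  input=u w u $  — match u
step 6: stack=$ u w <C>  input=w u $  — expand <C> -> λ
step 7: stack=$ u w  input=w u $  — match w
Stack after step 7: $ u (top = u).

u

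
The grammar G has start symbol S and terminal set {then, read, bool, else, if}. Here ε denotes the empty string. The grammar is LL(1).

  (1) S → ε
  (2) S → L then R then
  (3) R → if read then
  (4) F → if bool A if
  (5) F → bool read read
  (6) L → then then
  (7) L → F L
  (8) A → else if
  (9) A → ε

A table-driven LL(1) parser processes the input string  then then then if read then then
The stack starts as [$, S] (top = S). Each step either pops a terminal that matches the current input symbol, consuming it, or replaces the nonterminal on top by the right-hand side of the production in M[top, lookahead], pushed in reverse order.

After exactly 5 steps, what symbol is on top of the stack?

step 1: stack=$ S  input=then then then if read then then $  — expand S → L then R then
step 2: stack=$ then R then L  input=then then then if read then then $  — expand L → then then
step 3: stack=$ then R then then then  input=then then then if read then then $  — match then
step 4: stack=$ then R then then  input=then then if read then then $  — match then
step 5: stack=$ then R then  input=then if read then then $  — match then
Stack after step 5: $ then R (top = R).

R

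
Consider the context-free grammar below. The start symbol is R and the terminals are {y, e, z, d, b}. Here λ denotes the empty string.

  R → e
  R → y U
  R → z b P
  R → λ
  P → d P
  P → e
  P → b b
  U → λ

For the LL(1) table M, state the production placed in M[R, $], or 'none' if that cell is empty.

R → λ

FIRST(R) = {λ, e, y, z}
FIRST(P) = {b, d, e}
FIRST(U) = {λ}
FOLLOW(R) includes $ since R is the start symbol.
FOLLOW(R): R appears on no right-hand side. Thus FOLLOW(R) = {$}.
For R → e: FIRST(e) = {e}, so it goes in M[R, t] for t ∈ {e}.
For R → y U: FIRST(y U) = {y}, so it goes in M[R, t] for t ∈ {y}.
For R → z b P: FIRST(z b P) = {z}, so it goes in M[R, t] for t ∈ {z}.
For R → λ: FIRST(λ) = {λ}, so it goes in M[R, t] for t ∈ {}; since λ ∈ FIRST, also for every t ∈ FOLLOW(R) = {$}.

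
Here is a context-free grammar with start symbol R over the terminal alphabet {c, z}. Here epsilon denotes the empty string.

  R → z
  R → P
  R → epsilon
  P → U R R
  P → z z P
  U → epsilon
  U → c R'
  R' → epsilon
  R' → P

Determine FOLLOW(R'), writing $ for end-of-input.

{$, c, z}

FIRST(U) = {epsilon, c}
FIRST(R) = {epsilon, c, z}  (via P)
FIRST(P) = {epsilon, c, z}  (via U R R)
FIRST(R') = {epsilon, c, z}  (via P)
FOLLOW(R) includes $ since R is the start symbol.
FOLLOW(R): in P→U R R (occurrence 1), R is followed by R with FIRST {epsilon, c, z}; in P→U R R (occurrence 1), the suffix after R is nullable, so FOLLOW(R) ⊇ FOLLOW(P) = {$, c, z}; in P→U R R (occurrence 2), the suffix after R is empty, so FOLLOW(R) ⊇ FOLLOW(P) = {$, c, z}. Thus FOLLOW(R) = {$, c, z}.
FOLLOW(P): in R→P, the suffix after P is empty, so FOLLOW(P) ⊇ FOLLOW(R) = {$, c, z}; in P→z z P, the suffix after P is empty (adds nothing new); in R'→P, the suffix after P is empty, so FOLLOW(P) ⊇ FOLLOW(R') = {$, c, z}. Thus FOLLOW(P) = {$, c, z}.
FOLLOW(U): in P→U R R, U is followed by R R with FIRST {epsilon, c, z}; in P→U R R, the suffix after U is nullable, so FOLLOW(U) ⊇ FOLLOW(P) = {$, c, z}. Thus FOLLOW(U) = {$, c, z}.
FOLLOW(R'): in U→c R', the suffix after R' is empty, so FOLLOW(R') ⊇ FOLLOW(U) = {$, c, z}. Thus FOLLOW(R') = {$, c, z}.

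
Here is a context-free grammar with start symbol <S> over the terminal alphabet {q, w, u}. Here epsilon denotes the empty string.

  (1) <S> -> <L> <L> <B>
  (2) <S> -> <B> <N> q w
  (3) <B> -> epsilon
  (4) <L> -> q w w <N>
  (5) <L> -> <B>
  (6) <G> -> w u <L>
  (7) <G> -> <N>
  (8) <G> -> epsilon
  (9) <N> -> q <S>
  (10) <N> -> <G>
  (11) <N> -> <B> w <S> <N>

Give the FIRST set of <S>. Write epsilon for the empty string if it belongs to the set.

FIRST(<B>) = {epsilon}
FIRST(<L>) = {epsilon, q}  (via <B>)
FIRST(<S>) = {epsilon, q, w}  (via <L> <L> <B>, <B> <N> q w)
FIRST(<G>) = {epsilon, q, w}  (via <N>)
FIRST(<N>) = {epsilon, q, w}  (via <G>, <B> w <S> <N>)

{epsilon, q, w}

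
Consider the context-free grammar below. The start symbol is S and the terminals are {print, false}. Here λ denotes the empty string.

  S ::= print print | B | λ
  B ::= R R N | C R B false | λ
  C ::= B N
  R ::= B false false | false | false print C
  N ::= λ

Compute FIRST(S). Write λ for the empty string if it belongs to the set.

{λ, false, print}

FIRST(N): from N::=λ we get {λ}. So FIRST(N) = {λ}.
FIRST(S): from S::=print print we get {print}; from S::=B we get {λ, false}; from S::=λ we get {λ}. So FIRST(S) = {λ, false, print}.
FIRST(B): from B::=R R N we get {false}; from B::=C R B false we get {false}; from B::=λ we get {λ}. So FIRST(B) = {λ, false}.
FIRST(C): from C::=B N we get {λ, false}. So FIRST(C) = {λ, false}.
FIRST(R): from R::=B false false we get {false}; from R::=false we get {false}; from R::=false print C we get {false}. So FIRST(R) = {false}.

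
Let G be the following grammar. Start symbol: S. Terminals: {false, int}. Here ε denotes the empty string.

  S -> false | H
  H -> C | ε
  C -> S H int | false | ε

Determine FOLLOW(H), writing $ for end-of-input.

{$, false, int}

FIRST(S): from S->false we get {false}; from S->H we get {ε, false, int}. So FIRST(S) = {ε, false, int}.
FIRST(H): from H->C we get {ε, false, int}; from H->ε we get {ε}. So FIRST(H) = {ε, false, int}.
FIRST(C): from C->S H int we get {false, int}; from C->false we get {false}; from C->ε we get {ε}. So FIRST(C) = {ε, false, int}.
FOLLOW(S) includes $ since S is the start symbol.
FOLLOW(S): in C->S H int, S is followed by H int with FIRST {false, int}. Thus FOLLOW(S) = {$, false, int}.
FOLLOW(H): in S->H, the suffix after H is empty, so FOLLOW(H) ⊇ FOLLOW(S) = {$, false, int}; in C->S H int, H is followed by int with FIRST {int}. Thus FOLLOW(H) = {$, false, int}.
FOLLOW(C): in H->C, the suffix after C is empty, so FOLLOW(C) ⊇ FOLLOW(H) = {$, false, int}. Thus FOLLOW(C) = {$, false, int}.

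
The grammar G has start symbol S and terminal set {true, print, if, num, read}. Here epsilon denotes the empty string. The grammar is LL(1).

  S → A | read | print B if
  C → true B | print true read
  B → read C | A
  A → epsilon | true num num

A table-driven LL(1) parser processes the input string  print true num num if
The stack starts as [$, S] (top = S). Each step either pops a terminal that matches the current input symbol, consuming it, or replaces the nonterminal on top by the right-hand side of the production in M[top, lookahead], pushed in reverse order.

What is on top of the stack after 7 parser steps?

if

     Stack              Input                    Action
  1  $ S                print true num num if $  expand S → print B if
  2  $ if B print       print true num num if $  match print
  3  $ if B             true num num if $        expand B → A
  4  $ if A             true num num if $        expand A → true num num
  5  $ if num num true  true num num if $        match true
  6  $ if num num       num num if $             match num
  7  $ if num           num if $                 match num
Stack after step 7: $ if (top = if).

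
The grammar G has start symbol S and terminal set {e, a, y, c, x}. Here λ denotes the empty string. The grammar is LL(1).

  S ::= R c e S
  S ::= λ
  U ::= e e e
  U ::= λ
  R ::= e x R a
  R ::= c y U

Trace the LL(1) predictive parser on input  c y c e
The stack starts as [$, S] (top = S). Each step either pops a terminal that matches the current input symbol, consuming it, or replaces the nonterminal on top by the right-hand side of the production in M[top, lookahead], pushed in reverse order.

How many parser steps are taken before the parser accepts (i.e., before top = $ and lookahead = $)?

step 1: stack=$ S  input=c y c e $  — expand S ::= R c e S
step 2: stack=$ S e c R  input=c y c e $  — expand R ::= c y U
step 3: stack=$ S e c U y c  input=c y c e $  — match c
step 4: stack=$ S e c U y  input=y c e $  — match y
step 5: stack=$ S e c U  input=c e $  — expand U ::= λ
step 6: stack=$ S e c  input=c e $  — match c
step 7: stack=$ S e  input=e $  — match e
step 8: stack=$ S  input=$  — expand S ::= λ
Accept reached after 8 steps.

8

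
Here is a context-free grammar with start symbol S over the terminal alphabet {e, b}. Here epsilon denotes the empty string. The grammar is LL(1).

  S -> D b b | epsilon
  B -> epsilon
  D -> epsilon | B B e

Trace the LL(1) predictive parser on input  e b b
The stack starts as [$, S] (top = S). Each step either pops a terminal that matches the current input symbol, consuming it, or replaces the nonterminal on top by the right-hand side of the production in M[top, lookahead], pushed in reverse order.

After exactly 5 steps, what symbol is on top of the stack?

b

step 1: stack=$ S  input=e b b $  — expand S -> D b b
step 2: stack=$ b b D  input=e b b $  — expand D -> B B e
step 3: stack=$ b b e B B  input=e b b $  — expand B -> epsilon
step 4: stack=$ b b e B  input=e b b $  — expand B -> epsilon
step 5: stack=$ b b e  input=e b b $  — match e
Stack after step 5: $ b b (top = b).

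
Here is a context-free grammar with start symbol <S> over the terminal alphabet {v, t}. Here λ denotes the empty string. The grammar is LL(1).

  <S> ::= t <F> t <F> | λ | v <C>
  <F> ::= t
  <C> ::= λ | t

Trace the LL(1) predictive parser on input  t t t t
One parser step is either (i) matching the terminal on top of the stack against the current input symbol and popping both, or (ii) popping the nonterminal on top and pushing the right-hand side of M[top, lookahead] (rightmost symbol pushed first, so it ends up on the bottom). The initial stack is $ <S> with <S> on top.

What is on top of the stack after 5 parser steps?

step 1: stack=$ <S>  input=t t t t $  — expand <S> ::= t <F> t <F>
step 2: stack=$ <F> t <F> t  input=t t t t $  — match t
step 3: stack=$ <F> t <F>  input=t t t $  — expand <F> ::= t
step 4: stack=$ <F> t t  input=t t t $  — match t
step 5: stack=$ <F> t  input=t t $  — match t
Stack after step 5: $ <F> (top = <F>).

<F>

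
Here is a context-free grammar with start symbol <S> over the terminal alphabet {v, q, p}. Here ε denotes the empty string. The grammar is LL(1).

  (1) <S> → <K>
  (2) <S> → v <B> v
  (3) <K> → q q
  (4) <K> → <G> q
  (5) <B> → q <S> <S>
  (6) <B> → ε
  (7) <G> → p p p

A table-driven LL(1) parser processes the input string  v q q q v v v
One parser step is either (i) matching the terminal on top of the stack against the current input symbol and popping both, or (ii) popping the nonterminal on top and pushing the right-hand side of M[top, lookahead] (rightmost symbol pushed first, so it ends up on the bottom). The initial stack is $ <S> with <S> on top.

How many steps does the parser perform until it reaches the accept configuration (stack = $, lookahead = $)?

13

step 1: stack=$ <S>  input=v q q q v v v $  — expand <S> → v <B> v
step 2: stack=$ v <B> v  input=v q q q v v v $  — match v
step 3: stack=$ v <B>  input=q q q v v v $  — expand <B> → q <S> <S>
step 4: stack=$ v <S> <S> q  input=q q q v v v $  — match q
step 5: stack=$ v <S> <S>  input=q q v v v $  — expand <S> → <K>
step 6: stack=$ v <S> <K>  input=q q v v v $  — expand <K> → q q
step 7: stack=$ v <S> q q  input=q q v v v $  — match q
step 8: stack=$ v <S> q  input=q v v v $  — match q
step 9: stack=$ v <S>  input=v v v $  — expand <S> → v <B> v
step 10: stack=$ v v <B> v  input=v v v $  — match v
step 11: stack=$ v v <B>  input=v v $  — expand <B> → ε
step 12: stack=$ v v  input=v v $  — match v
step 13: stack=$ v  input=v $  — match v
Accept reached after 13 steps.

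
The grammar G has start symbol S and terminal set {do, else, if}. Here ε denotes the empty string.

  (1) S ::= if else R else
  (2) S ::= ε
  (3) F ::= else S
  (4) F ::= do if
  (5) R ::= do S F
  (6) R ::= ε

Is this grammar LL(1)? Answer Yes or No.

FIRST(S) = {ε, if}
FIRST(F) = {do, else}
FIRST(R) = {ε, do}
FOLLOW(S) = {$, do, else}
FOLLOW(F) = {else}
FOLLOW(R) = {else}
Each cell of M receives at most one production.

Yes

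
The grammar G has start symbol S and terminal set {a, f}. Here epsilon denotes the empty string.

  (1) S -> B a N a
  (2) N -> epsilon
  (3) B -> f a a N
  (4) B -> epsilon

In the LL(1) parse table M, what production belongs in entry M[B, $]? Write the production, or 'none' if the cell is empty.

FIRST(N): from N->epsilon we get {epsilon}. So FIRST(N) = {epsilon}.
FIRST(B): from B->f a a N we get {f}; from B->epsilon we get {epsilon}. So FIRST(B) = {epsilon, f}.
FIRST(S): from S->B a N a we get {a, f}. So FIRST(S) = {a, f}.
FOLLOW(S) includes $ since S is the start symbol.
FOLLOW(B): in S->B a N a, B is followed by a N a with FIRST {a}. Thus FOLLOW(B) = {a}.
For B -> f a a N: FIRST(f a a N) = {f}, so it goes in M[B, t] for t ∈ {f}.
For B -> epsilon: FIRST(epsilon) = {epsilon}, so it goes in M[B, t] for t ∈ {}; since epsilon ∈ FIRST, also for every t ∈ FOLLOW(B) = {a}.
None of these place a production in M[B, $].

none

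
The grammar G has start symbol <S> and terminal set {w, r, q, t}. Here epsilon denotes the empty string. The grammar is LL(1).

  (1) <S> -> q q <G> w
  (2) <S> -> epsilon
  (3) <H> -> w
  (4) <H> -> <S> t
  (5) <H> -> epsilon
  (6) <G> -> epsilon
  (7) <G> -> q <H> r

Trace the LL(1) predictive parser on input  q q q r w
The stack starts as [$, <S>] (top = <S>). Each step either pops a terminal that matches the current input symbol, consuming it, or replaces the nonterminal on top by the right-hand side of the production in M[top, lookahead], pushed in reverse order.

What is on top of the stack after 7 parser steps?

     Stack        Input        Action
  1  $ <S>        q q q r w $  expand <S> -> q q <G> w
  2  $ w <G> q q  q q q r w $  match q
  3  $ w <G> q    q q r w $    match q
  4  $ w <G>      q r w $      expand <G> -> q <H> r
  5  $ w r <H> q  q r w $      match q
  6  $ w r <H>    r w $        expand <H> -> epsilon
  7  $ w r        r w $        match r
Stack after step 7: $ w (top = w).

w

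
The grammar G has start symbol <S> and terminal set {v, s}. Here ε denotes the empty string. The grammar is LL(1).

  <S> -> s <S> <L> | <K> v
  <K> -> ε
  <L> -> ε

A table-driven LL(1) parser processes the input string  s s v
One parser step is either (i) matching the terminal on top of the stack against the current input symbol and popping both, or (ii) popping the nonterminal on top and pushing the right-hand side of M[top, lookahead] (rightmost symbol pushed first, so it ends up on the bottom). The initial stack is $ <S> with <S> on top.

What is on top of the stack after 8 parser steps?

<L>

step 1: stack=$ <S>  input=s s v $  — expand <S> -> s <S> <L>
step 2: stack=$ <L> <S> s  input=s s v $  — match s
step 3: stack=$ <L> <S>  input=s v $  — expand <S> -> s <S> <L>
step 4: stack=$ <L> <L> <S> s  input=s v $  — match s
step 5: stack=$ <L> <L> <S>  input=v $  — expand <S> -> <K> v
step 6: stack=$ <L> <L> v <K>  input=v $  — expand <K> -> ε
step 7: stack=$ <L> <L> v  input=v $  — match v
step 8: stack=$ <L> <L>  input=$  — expand <L> -> ε
Stack after step 8: $ <L> (top = <L>).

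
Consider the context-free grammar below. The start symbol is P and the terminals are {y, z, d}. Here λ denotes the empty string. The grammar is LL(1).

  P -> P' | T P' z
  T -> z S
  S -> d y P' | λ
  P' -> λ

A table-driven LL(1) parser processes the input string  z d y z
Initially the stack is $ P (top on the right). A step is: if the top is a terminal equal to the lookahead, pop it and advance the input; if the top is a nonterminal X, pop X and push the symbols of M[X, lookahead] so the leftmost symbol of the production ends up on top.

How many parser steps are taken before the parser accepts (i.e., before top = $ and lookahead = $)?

step 1: stack=$ P  input=z d y z $  — expand P -> T P' z
step 2: stack=$ z P' T  input=z d y z $  — expand T -> z S
step 3: stack=$ z P' S z  input=z d y z $  — match z
step 4: stack=$ z P' S  input=d y z $  — expand S -> d y P'
step 5: stack=$ z P' P' y d  input=d y z $  — match d
step 6: stack=$ z P' P' y  input=y z $  — match y
step 7: stack=$ z P' P'  input=z $  — expand P' -> λ
step 8: stack=$ z P'  input=z $  — expand P' -> λ
step 9: stack=$ z  input=z $  — match z
Accept reached after 9 steps.

9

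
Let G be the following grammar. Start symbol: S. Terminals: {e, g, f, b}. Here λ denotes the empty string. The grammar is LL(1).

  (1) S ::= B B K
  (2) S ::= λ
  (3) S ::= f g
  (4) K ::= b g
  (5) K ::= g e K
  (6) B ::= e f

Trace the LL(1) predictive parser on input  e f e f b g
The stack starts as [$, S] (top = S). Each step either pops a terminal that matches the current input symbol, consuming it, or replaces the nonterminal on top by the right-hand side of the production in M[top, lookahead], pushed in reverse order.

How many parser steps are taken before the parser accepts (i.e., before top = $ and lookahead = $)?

10

step 1: stack=$ S  input=e f e f b g $  — expand S ::= B B K
step 2: stack=$ K B B  input=e f e f b g $  — expand B ::= e f
step 3: stack=$ K B f e  input=e f e f b g $  — match e
step 4: stack=$ K B f  input=f e f b g $  — match f
step 5: stack=$ K B  input=e f b g $  — expand B ::= e f
step 6: stack=$ K f e  input=e f b g $  — match e
step 7: stack=$ K f  input=f b g $  — match f
step 8: stack=$ K  input=b g $  — expand K ::= b g
step 9: stack=$ g b  input=b g $  — match b
step 10: stack=$ g  input=g $  — match g
Accept reached after 10 steps.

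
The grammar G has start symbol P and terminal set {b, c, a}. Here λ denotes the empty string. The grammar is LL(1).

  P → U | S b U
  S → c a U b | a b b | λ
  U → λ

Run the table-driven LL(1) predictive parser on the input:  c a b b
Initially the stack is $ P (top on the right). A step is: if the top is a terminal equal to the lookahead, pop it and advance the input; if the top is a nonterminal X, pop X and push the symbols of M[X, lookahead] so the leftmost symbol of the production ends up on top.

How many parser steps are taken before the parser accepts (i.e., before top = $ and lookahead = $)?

8

step 1: stack=$ P  input=c a b b $  — expand P → S b U
step 2: stack=$ U b S  input=c a b b $  — expand S → c a U b
step 3: stack=$ U b b U a c  input=c a b b $  — match c
step 4: stack=$ U b b U a  input=a b b $  — match a
step 5: stack=$ U b b U  input=b b $  — expand U → λ
step 6: stack=$ U b b  input=b b $  — match b
step 7: stack=$ U b  input=b $  — match b
step 8: stack=$ U  input=$  — expand U → λ
Accept reached after 8 steps.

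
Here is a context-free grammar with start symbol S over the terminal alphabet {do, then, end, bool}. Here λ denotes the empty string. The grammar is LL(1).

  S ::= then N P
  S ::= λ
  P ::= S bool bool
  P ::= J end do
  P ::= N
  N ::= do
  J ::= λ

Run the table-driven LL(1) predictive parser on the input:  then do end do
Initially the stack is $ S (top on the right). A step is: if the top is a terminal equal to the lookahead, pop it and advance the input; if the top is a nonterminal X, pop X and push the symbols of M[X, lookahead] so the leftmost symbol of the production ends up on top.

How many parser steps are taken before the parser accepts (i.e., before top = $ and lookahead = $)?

8

step 1: stack=$ S  input=then do end do $  — expand S ::= then N P
step 2: stack=$ P N then  input=then do end do $  — match then
step 3: stack=$ P N  input=do end do $  — expand N ::= do
step 4: stack=$ P do  input=do end do $  — match do
step 5: stack=$ P  input=end do $  — expand P ::= J end do
step 6: stack=$ do end J  input=end do $  — expand J ::= λ
step 7: stack=$ do end  input=end do $  — match end
step 8: stack=$ do  input=do $  — match do
Accept reached after 8 steps.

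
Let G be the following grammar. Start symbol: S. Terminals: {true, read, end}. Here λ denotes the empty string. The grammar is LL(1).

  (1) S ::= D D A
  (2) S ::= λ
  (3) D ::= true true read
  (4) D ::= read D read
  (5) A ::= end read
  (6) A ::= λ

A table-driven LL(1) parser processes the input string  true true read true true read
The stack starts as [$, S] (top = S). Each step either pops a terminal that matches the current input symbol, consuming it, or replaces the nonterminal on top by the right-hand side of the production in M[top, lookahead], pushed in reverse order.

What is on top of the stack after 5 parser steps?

     Stack                 Input                            Action
  1  $ S                   true true read true true read $  expand S ::= D D A
  2  $ A D D               true true read true true read $  expand D ::= true true read
  3  $ A D read true true  true true read true true read $  match true
  4  $ A D read true       true read true true read $       match true
  5  $ A D read            read true true read $            match read
Stack after step 5: $ A D (top = D).

D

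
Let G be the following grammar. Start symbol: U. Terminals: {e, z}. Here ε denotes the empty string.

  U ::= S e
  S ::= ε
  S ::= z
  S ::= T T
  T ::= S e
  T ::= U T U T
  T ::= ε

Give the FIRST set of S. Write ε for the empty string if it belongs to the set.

{ε, e, z}

FIRST(U): from U::=S e we get {e, z}. So FIRST(U) = {e, z}.
FIRST(S): from S::=ε we get {ε}; from S::=z we get {z}; from S::=T T we get {ε, e, z}. So FIRST(S) = {ε, e, z}.
FIRST(T): from T::=S e we get {e, z}; from T::=U T U T we get {e, z}; from T::=ε we get {ε}. So FIRST(T) = {ε, e, z}.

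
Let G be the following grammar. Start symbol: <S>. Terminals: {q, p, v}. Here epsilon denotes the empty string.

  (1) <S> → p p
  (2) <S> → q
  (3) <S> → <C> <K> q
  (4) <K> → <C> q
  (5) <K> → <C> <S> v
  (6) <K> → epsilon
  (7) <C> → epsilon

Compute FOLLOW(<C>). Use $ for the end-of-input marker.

FIRST(<C>): from <C>→epsilon we get {epsilon}. So FIRST(<C>) = {epsilon}.
FIRST(<S>): from <S>→p p we get {p}; from <S>→q we get {q}; from <S>→<C> <K> q we get {p, q}. So FIRST(<S>) = {p, q}.
FIRST(<K>): from <K>→<C> q we get {q}; from <K>→<C> <S> v we get {p, q}; from <K>→epsilon we get {epsilon}. So FIRST(<K>) = {epsilon, p, q}.
FOLLOW(<S>) includes $ since <S> is the start symbol.
FOLLOW(<S>): in <K>→<C> <S> v, <S> is followed by v with FIRST {v}. Thus FOLLOW(<S>) = {$, v}.
FOLLOW(<K>): in <S>→<C> <K> q, <K> is followed by q with FIRST {q}. Thus FOLLOW(<K>) = {q}.
FOLLOW(<C>): in <S>→<C> <K> q, <C> is followed by <K> q with FIRST {p, q}; in <K>→<C> q, <C> is followed by q with FIRST {q}; in <K>→<C> <S> v, <C> is followed by <S> v with FIRST {p, q}. Thus FOLLOW(<C>) = {p, q}.

{p, q}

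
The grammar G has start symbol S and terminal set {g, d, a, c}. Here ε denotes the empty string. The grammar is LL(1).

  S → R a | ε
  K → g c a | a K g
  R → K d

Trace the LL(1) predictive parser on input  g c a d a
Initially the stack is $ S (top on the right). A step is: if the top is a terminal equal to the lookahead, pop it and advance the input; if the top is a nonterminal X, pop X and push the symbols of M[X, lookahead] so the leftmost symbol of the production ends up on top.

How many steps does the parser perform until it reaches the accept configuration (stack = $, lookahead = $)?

8

     Stack        Input        Action
  1  $ S          g c a d a $  expand S → R a
  2  $ a R        g c a d a $  expand R → K d
  3  $ a d K      g c a d a $  expand K → g c a
  4  $ a d a c g  g c a d a $  match g
  5  $ a d a c    c a d a $    match c
  6  $ a d a      a d a $      match a
  7  $ a d        d a $        match d
  8  $ a          a $          match a
Accept reached after 8 steps.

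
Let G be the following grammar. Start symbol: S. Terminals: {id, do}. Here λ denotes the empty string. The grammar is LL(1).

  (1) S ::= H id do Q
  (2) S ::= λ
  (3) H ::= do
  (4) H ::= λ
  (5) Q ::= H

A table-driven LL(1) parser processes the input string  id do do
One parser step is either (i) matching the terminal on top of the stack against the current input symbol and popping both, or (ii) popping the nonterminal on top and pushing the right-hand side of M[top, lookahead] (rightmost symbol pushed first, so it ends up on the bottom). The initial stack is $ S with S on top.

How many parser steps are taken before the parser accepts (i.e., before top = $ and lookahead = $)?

7

     Stack        Input       Action
  1  $ S          id do do $  expand S ::= H id do Q
  2  $ Q do id H  id do do $  expand H ::= λ
  3  $ Q do id    id do do $  match id
  4  $ Q do       do do $     match do
  5  $ Q          do $        expand Q ::= H
  6  $ H          do $        expand H ::= do
  7  $ do         do $        match do
Accept reached after 7 steps.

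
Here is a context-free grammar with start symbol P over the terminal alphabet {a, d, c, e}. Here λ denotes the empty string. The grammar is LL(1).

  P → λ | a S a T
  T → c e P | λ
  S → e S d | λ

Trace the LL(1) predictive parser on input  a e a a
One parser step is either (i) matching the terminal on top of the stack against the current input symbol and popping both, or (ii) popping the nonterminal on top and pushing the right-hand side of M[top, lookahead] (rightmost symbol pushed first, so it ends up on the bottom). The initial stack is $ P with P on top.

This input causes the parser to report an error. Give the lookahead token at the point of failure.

     Stack        Input      Action
  1  $ P          a e a a $  expand P → a S a T
  2  $ T a S a    a e a a $  match a
  3  $ T a S      e a a $    expand S → e S d
  4  $ T a d S e  e a a $    match e
  5  $ T a d S    a a $      expand S → λ
  6  $ T a d      a a $      error: top is terminal d but lookahead is a

a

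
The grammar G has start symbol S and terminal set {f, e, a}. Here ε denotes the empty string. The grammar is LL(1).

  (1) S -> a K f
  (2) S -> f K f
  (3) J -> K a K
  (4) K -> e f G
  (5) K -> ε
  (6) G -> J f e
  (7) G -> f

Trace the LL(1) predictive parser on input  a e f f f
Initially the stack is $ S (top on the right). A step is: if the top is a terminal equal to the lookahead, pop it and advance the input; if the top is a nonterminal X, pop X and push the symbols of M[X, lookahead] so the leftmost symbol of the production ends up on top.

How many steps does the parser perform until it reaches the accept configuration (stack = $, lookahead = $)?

     Stack      Input        Action
  1  $ S        a e f f f $  expand S -> a K f
  2  $ f K a    a e f f f $  match a
  3  $ f K      e f f f $    expand K -> e f G
  4  $ f G f e  e f f f $    match e
  5  $ f G f    f f f $      match f
  6  $ f G      f f $        expand G -> f
  7  $ f f      f f $        match f
  8  $ f        f $          match f
Accept reached after 8 steps.

8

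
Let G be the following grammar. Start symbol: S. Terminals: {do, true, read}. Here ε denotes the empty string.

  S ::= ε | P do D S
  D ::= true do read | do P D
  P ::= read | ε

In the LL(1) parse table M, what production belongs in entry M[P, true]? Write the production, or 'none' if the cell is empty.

P ::= ε

FIRST(D) = {do, true}
FIRST(P) = {ε, read}
FIRST(S) = {ε, do, read}  (via P do D S)
FOLLOW(S) includes $ since S is the start symbol.
FOLLOW(P): in S::=P do D S, P is followed by do D S with FIRST {do}; in D::=do P D, P is followed by D with FIRST {do, true}. Thus FOLLOW(P) = {do, true}.
For P ::= read: FIRST(read) = {read}, so it goes in M[P, t] for t ∈ {read}.
For P ::= ε: FIRST(ε) = {ε}, so it goes in M[P, t] for t ∈ {}; since ε ∈ FIRST, also for every t ∈ FOLLOW(P) = {do, true}.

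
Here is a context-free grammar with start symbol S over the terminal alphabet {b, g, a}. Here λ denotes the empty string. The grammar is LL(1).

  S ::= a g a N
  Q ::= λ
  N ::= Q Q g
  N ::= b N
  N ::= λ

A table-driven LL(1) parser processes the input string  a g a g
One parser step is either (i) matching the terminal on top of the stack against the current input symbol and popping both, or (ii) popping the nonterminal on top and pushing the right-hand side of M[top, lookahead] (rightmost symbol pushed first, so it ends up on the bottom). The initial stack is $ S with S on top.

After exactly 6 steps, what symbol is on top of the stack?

Q

     Stack      Input      Action
  1  $ S        a g a g $  expand S ::= a g a N
  2  $ N a g a  a g a g $  match a
  3  $ N a g    g a g $    match g
  4  $ N a      a g $      match a
  5  $ N        g $        expand N ::= Q Q g
  6  $ g Q Q    g $        expand Q ::= λ
Stack after step 6: $ g Q (top = Q).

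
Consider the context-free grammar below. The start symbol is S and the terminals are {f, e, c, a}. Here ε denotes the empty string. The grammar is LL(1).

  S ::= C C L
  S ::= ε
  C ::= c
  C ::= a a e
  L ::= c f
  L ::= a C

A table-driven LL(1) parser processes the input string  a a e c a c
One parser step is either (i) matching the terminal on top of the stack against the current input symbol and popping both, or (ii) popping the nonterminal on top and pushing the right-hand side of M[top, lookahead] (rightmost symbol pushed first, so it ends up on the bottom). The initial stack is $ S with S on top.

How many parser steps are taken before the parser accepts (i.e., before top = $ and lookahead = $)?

11

      Stack        Input          Action
   1  $ S          a a e c a c $  expand S ::= C C L
   2  $ L C C      a a e c a c $  expand C ::= a a e
   3  $ L C e a a  a a e c a c $  match a
   4  $ L C e a    a e c a c $    match a
   5  $ L C e      e c a c $      match e
   6  $ L C        c a c $        expand C ::= c
   7  $ L c        c a c $        match c
   8  $ L          a c $          expand L ::= a C
   9  $ C a        a c $          match a
  10  $ C          c $            expand C ::= c
  11  $ c          c $            match c
Accept reached after 11 steps.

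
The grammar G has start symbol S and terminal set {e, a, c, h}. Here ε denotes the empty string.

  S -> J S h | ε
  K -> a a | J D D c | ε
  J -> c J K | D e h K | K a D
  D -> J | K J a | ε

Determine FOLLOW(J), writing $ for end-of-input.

FIRST(S): from S->J S h we get {a, c, e}; from S->ε we get {ε}. So FIRST(S) = {ε, a, c, e}.
FIRST(K): from K->a a we get {a}; from K->J D D c we get {a, c, e}; from K->ε we get {ε}. So FIRST(K) = {ε, a, c, e}.
FIRST(J): from J->c J K we get {c}; from J->D e h K we get {a, c, e}; from J->K a D we get {a, c, e}. So FIRST(J) = {a, c, e}.
FIRST(D): from D->J we get {a, c, e}; from D->K J a we get {a, c, e}; from D->ε we get {ε}. So FIRST(D) = {ε, a, c, e}.
FOLLOW(S) includes $ since S is the start symbol.
FOLLOW(S): in S->J S h, S is followed by h with FIRST {h}. Thus FOLLOW(S) = {$, h}.
FOLLOW(K): in J->c J K, the suffix after K is empty, so FOLLOW(K) ⊇ FOLLOW(J) = {a, c, e, h}; in J->D e h K, the suffix after K is empty, so FOLLOW(K) ⊇ FOLLOW(J) = {a, c, e, h}; in J->K a D, K is followed by a D with FIRST {a}; in D->K J a, K is followed by J a with FIRST {a, c, e}. Thus FOLLOW(K) = {a, c, e, h}.
FOLLOW(J): in S->J S h, J is followed by S h with FIRST {a, c, e, h}; in K->J D D c, J is followed by D D c with FIRST {a, c, e}; in J->c J K, J is followed by K with FIRST {ε, a, c, e}; in J->c J K, the suffix after J is nullable (adds nothing new); in D->J, the suffix after J is empty, so FOLLOW(J) ⊇ FOLLOW(D) = {a, c, e, h}; in D->K J a, J is followed by a with FIRST {a}. Thus FOLLOW(J) = {a, c, e, h}.
FOLLOW(D): in K->J D D c (occurrence 1), D is followed by D c with FIRST {a, c, e}; in K->J D D c (occurrence 2), D is followed by c with FIRST {c}; in J->D e h K, D is followed by e h K with FIRST {e}; in J->K a D, the suffix after D is empty, so FOLLOW(D) ⊇ FOLLOW(J) = {a, c, e, h}. Thus FOLLOW(D) = {a, c, e, h}.

{a, c, e, h}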